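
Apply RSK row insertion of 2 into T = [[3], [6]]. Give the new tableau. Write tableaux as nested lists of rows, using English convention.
In row 1, 2 replaces 3 (the leftmost entry greater than 2); 3 is bumped to row 2. In row 2, 3 replaces 6 (the leftmost entry greater than 3); 6 is bumped to row 3. 6 starts a new row 3. The new tableau is [[2], [3], [6]].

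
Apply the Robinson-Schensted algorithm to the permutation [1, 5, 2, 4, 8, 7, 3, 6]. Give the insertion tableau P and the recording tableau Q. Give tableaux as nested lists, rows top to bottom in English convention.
P = [[1, 2, 3, 6], [4, 7], [5, 8]], Q = [[1, 2, 4, 5], [3, 6], [7, 8]]

Insert each entry of the permutation into P by Schensted row insertion, recording in Q the position of each new cell.

After inserting 1: P = [[1]].
After inserting 5: P = [[1, 5]].
After inserting 2: P = [[1, 2], [5]].
After inserting 4: P = [[1, 2, 4], [5]].
After inserting 8: P = [[1, 2, 4, 8], [5]].
After inserting 7: P = [[1, 2, 4, 7], [5, 8]].
After inserting 3: P = [[1, 2, 3, 7], [4, 8], [5]].
After inserting 6: P = [[1, 2, 3, 6], [4, 7], [5, 8]].

So P = [[1, 2, 3, 6], [4, 7], [5, 8]], Q = [[1, 2, 4, 5], [3, 6], [7, 8]].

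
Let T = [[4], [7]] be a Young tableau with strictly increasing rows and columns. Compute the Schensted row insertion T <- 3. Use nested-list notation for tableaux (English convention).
In row 1, 3 replaces 4 (the leftmost entry greater than 3); 4 is bumped to row 2. In row 2, 4 replaces 7 (the leftmost entry greater than 4); 7 is bumped to row 3. 7 starts a new row 3. The new tableau is [[3], [4], [7]].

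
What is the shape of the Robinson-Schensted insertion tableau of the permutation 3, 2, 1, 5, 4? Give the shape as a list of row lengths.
Row-insert each entry into an empty tableau.

After inserting 3: P = [[3]].
After inserting 2: P = [[2], [3]].
After inserting 1: P = [[1], [2], [3]].
After inserting 5: P = [[1, 5], [2], [3]].
After inserting 4: P = [[1, 4], [2, 5], [3]].

The final insertion tableau P = [[1, 4], [2, 5], [3]] has shape [2, 2, 1].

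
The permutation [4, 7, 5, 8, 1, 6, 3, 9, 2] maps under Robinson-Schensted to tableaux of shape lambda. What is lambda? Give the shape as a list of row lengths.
[4, 2, 2, 1]

Row-insert each entry into an empty tableau.

After inserting 4: P = [[4]].
After inserting 7: P = [[4, 7]].
After inserting 5: P = [[4, 5], [7]].
After inserting 8: P = [[4, 5, 8], [7]].
After inserting 1: P = [[1, 5, 8], [4], [7]].
After inserting 6: P = [[1, 5, 6], [4, 8], [7]].
After inserting 3: P = [[1, 3, 6], [4, 5], [7, 8]].
After inserting 9: P = [[1, 3, 6, 9], [4, 5], [7, 8]].
After inserting 2: P = [[1, 2, 6, 9], [3, 5], [4, 8], [7]].

The final insertion tableau P = [[1, 2, 6, 9], [3, 5], [4, 8], [7]] has shape [4, 2, 2, 1].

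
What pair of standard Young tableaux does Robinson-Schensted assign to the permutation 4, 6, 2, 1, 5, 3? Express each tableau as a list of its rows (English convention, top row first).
P = [[1, 3], [2, 5], [4, 6]], Q = [[1, 2], [3, 5], [4, 6]]

Insert each entry of the permutation into P by Schensted row insertion, recording in Q the position of each new cell.

Insert 4: appended to row 1. P = [[4]].
Insert 6: appended to row 1. P = [[4, 6]].
Insert 2: 2 bumps 4 from row 1; 4 starts row 2. P = [[2, 6], [4]].
Insert 1: 1 bumps 2 from row 1; 2 bumps 4 from row 2; 4 starts row 3. P = [[1, 6], [2], [4]].
Insert 5: 5 bumps 6 from row 1; 6 appends to row 2. P = [[1, 5], [2, 6], [4]].
Insert 3: 3 bumps 5 from row 1; 5 bumps 6 from row 2; 6 appends to row 3. P = [[1, 3], [2, 5], [4, 6]].

So P = [[1, 3], [2, 5], [4, 6]], Q = [[1, 2], [3, 5], [4, 6]].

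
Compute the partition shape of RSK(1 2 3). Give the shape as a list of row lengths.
[3]

Row-insert each entry into an empty tableau.

After inserting 1: P = [[1]].
After inserting 2: P = [[1, 2]].
After inserting 3: P = [[1, 2, 3]].

The final insertion tableau P = [[1, 2, 3]] has shape [3].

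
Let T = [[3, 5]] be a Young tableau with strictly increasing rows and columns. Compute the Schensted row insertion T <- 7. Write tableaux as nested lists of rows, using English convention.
7 is larger than every entry of row 1, so it is appended to row 1. The new tableau is [[3, 5, 7]].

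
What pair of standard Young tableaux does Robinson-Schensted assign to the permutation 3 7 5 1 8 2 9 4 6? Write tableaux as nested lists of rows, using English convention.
P = [[1, 2, 4, 6], [3, 5, 8, 9], [7]], Q = [[1, 2, 5, 7], [3, 6, 8, 9], [4]]

Insert each entry of the permutation into P by Schensted row insertion, recording in Q the position of each new cell.

After inserting 3: P = [[3]].
After inserting 7: P = [[3, 7]].
After inserting 5: P = [[3, 5], [7]].
After inserting 1: P = [[1, 5], [3], [7]].
After inserting 8: P = [[1, 5, 8], [3], [7]].
After inserting 2: P = [[1, 2, 8], [3, 5], [7]].
After inserting 9: P = [[1, 2, 8, 9], [3, 5], [7]].
After inserting 4: P = [[1, 2, 4, 9], [3, 5, 8], [7]].
After inserting 6: P = [[1, 2, 4, 6], [3, 5, 8, 9], [7]].

So P = [[1, 2, 4, 6], [3, 5, 8, 9], [7]], Q = [[1, 2, 5, 7], [3, 6, 8, 9], [4]].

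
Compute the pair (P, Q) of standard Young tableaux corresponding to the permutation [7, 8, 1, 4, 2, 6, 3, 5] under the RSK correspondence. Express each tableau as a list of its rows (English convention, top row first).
Insert each entry of the permutation into P by Schensted row insertion, recording in Q the position of each new cell.

Insert 7: appended to row 1. P = [[7]].
Insert 8: appended to row 1. P = [[7, 8]].
Insert 1: 1 bumps 7 from row 1; 7 starts row 2. P = [[1, 8], [7]].
Insert 4: 4 bumps 8 from row 1; 8 appends to row 2. P = [[1, 4], [7, 8]].
Insert 2: 2 bumps 4 from row 1; 4 bumps 7 from row 2; 7 starts row 3. P = [[1, 2], [4, 8], [7]].
Insert 6: appended to row 1. P = [[1, 2, 6], [4, 8], [7]].
Insert 3: 3 bumps 6 from row 1; 6 bumps 8 from row 2; 8 appends to row 3. P = [[1, 2, 3], [4, 6], [7, 8]].
Insert 5: appended to row 1. P = [[1, 2, 3, 5], [4, 6], [7, 8]].

So P = [[1, 2, 3, 5], [4, 6], [7, 8]], Q = [[1, 2, 6, 8], [3, 4], [5, 7]].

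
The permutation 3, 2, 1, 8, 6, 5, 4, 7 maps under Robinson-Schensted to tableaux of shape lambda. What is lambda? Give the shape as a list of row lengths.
[3, 2, 2, 1]

Row-insert each entry into an empty tableau.

After inserting 3: P = [[3]].
After inserting 2: P = [[2], [3]].
After inserting 1: P = [[1], [2], [3]].
After inserting 8: P = [[1, 8], [2], [3]].
After inserting 6: P = [[1, 6], [2, 8], [3]].
After inserting 5: P = [[1, 5], [2, 6], [3, 8]].
After inserting 4: P = [[1, 4], [2, 5], [3, 6], [8]].
After inserting 7: P = [[1, 4, 7], [2, 5], [3, 6], [8]].

The final insertion tableau P = [[1, 4, 7], [2, 5], [3, 6], [8]] has shape [3, 2, 2, 1].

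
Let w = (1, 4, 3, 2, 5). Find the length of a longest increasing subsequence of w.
3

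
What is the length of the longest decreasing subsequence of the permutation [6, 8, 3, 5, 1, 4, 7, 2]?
4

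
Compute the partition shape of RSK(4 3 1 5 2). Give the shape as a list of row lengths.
Row-insert each entry into an empty tableau.

After inserting 4: P = [[4]].
After inserting 3: P = [[3], [4]].
After inserting 1: P = [[1], [3], [4]].
After inserting 5: P = [[1, 5], [3], [4]].
After inserting 2: P = [[1, 2], [3, 5], [4]].

The final insertion tableau P = [[1, 2], [3, 5], [4]] has shape [2, 2, 1].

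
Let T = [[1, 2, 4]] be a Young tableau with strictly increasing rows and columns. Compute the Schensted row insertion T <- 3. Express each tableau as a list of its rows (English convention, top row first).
In row 1, 3 replaces 4 (the leftmost entry greater than 3); 4 is bumped to row 2. 4 starts a new row 2. The new tableau is [[1, 2, 3], [4]].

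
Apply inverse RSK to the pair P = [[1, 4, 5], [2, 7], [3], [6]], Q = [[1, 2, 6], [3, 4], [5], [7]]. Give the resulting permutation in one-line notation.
6 7 3 4 2 5 1

Reverse RSK: for i = n, n-1, ..., 1, locate i in Q, remove the corresponding corner cell from P, and reverse-bump its entry up through P; the value ejected from row 1 is w(i).

So w = 6 7 3 4 2 5 1.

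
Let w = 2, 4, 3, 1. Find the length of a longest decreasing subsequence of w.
3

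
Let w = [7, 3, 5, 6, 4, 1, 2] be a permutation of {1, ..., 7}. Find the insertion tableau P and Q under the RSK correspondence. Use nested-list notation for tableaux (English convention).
Insert each entry of the permutation into P by Schensted row insertion, recording in Q the position of each new cell.

Insert 7: appended to row 1. P = [[7]], Q = [[1]].
Insert 3: 3 bumps 7 from row 1; 7 starts row 2. P = [[3], [7]], Q = [[1], [2]].
Insert 5: appended to row 1. P = [[3, 5], [7]], Q = [[1, 3], [2]].
Insert 6: appended to row 1. P = [[3, 5, 6], [7]], Q = [[1, 3, 4], [2]].
Insert 4: 4 bumps 5 from row 1; 5 bumps 7 from row 2; 7 starts row 3. P = [[3, 4, 6], [5], [7]], Q = [[1, 3, 4], [2], [5]].
Insert 1: 1 bumps 3 from row 1; 3 bumps 5 from row 2; 5 bumps 7 from row 3; 7 starts row 4. P = [[1, 4, 6], [3], [5], [7]], Q = [[1, 3, 4], [2], [5], [6]].
Insert 2: 2 bumps 4 from row 1; 4 appends to row 2. P = [[1, 2, 6], [3, 4], [5], [7]], Q = [[1, 3, 4], [2, 7], [5], [6]].

So P = [[1, 2, 6], [3, 4], [5], [7]], Q = [[1, 3, 4], [2, 7], [5], [6]].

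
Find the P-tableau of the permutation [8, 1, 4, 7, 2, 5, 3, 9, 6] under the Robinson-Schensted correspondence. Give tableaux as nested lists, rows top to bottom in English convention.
P = [[1, 2, 3, 6], [4, 5, 9], [7], [8]]

Insert 8: appended to row 1. P = [[8]].
Insert 1: 1 bumps 8 from row 1; 8 starts row 2. P = [[1], [8]].
Insert 4: appended to row 1. P = [[1, 4], [8]].
Insert 7: appended to row 1. P = [[1, 4, 7], [8]].
Insert 2: 2 bumps 4 from row 1; 4 bumps 8 from row 2; 8 starts row 3. P = [[1, 2, 7], [4], [8]].
Insert 5: 5 bumps 7 from row 1; 7 appends to row 2. P = [[1, 2, 5], [4, 7], [8]].
Insert 3: 3 bumps 5 from row 1; 5 bumps 7 from row 2; 7 bumps 8 from row 3; 8 starts row 4. P = [[1, 2, 3], [4, 5], [7], [8]].
Insert 9: appended to row 1. P = [[1, 2, 3, 9], [4, 5], [7], [8]].
Insert 6: 6 bumps 9 from row 1; 9 appends to row 2. P = [[1, 2, 3, 6], [4, 5, 9], [7], [8]].

So P = [[1, 2, 3, 6], [4, 5, 9], [7], [8]].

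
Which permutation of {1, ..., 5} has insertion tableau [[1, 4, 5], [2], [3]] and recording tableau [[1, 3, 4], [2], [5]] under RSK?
3 2 4 5 1

Reverse the RSK construction: for i from n down to 1, find the cell of Q containing i, remove the entry at that cell from P, and reverse-bump it up through P; the value ejected from row 1 is w(i).

Step i=5: Q has 5 at row 3, column 1; remove 3 from row 3 of P and reverse-bump: 3 enters row 2 and ejects 2; 2 enters row 1 and ejects 1. So w(5) = 1. P is now [[2, 4, 5], [3]].
Step i=4: Q has 4 at row 1, column 3; remove that cell from P, ejecting 5. So w(4) = 5. P is now [[2, 4], [3]].
Step i=3: Q has 3 at row 1, column 2; remove that cell from P, ejecting 4. So w(3) = 4. P is now [[2], [3]].
Step i=2: Q has 2 at row 2, column 1; remove 3 from row 2 of P and reverse-bump: 3 enters row 1 and ejects 2. So w(2) = 2. P is now [[3]].
Step i=1: Q has 1 at row 1, column 1; remove that cell from P, ejecting 3. So w(1) = 3. P is now [].

So w = 3 2 4 5 1.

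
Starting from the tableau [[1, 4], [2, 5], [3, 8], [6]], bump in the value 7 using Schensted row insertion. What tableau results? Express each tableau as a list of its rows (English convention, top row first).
7 is larger than every entry of row 1, so it is appended to row 1. The new tableau is [[1, 4, 7], [2, 5], [3, 8], [6]].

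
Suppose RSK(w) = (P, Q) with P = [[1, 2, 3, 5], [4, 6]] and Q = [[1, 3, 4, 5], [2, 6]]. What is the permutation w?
Reverse RSK: for i = n, n-1, ..., 1, locate i in Q, remove the corresponding corner cell from P, and reverse-bump its entry up through P; the value ejected from row 1 is w(i).

So w = 4 1 2 3 6 5.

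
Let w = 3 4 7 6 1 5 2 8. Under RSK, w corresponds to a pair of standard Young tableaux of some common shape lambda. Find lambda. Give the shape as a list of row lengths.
[4, 2, 1, 1]

Row-insert each entry into an empty tableau.

After inserting 3: P = [[3]].
After inserting 4: P = [[3, 4]].
After inserting 7: P = [[3, 4, 7]].
After inserting 6: P = [[3, 4, 6], [7]].
After inserting 1: P = [[1, 4, 6], [3], [7]].
After inserting 5: P = [[1, 4, 5], [3, 6], [7]].
After inserting 2: P = [[1, 2, 5], [3, 4], [6], [7]].
After inserting 8: P = [[1, 2, 5, 8], [3, 4], [6], [7]].

The final insertion tableau P = [[1, 2, 5, 8], [3, 4], [6], [7]] has shape [4, 2, 1, 1].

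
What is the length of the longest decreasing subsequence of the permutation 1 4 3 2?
3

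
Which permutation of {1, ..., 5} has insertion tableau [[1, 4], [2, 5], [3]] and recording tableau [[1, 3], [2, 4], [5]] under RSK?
Reverse RSK: for i = n, n-1, ..., 1, locate i in Q, remove the corresponding corner cell from P, and reverse-bump its entry up through P; the value ejected from row 1 is w(i).

So w = 3 2 5 4 1.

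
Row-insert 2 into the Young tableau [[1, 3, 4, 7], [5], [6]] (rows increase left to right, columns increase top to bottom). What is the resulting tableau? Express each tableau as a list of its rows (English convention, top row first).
[[1, 2, 4, 7], [3], [5], [6]]

In row 1, 2 replaces 3 (the leftmost entry greater than 2); 3 is bumped to row 2. In row 2, 3 replaces 5 (the leftmost entry greater than 3); 5 is bumped to row 3. In row 3, 5 replaces 6 (the leftmost entry greater than 5); 6 is bumped to row 4. 6 starts a new row 4. The new tableau is [[1, 2, 4, 7], [3], [5], [6]].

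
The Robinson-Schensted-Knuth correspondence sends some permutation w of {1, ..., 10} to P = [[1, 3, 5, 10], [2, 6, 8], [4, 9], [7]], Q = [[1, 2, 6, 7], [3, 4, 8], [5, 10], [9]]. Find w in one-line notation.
Reverse the RSK construction: for i from n down to 1, find the cell of Q containing i, remove the entry at that cell from P, and reverse-bump it up through P; the value ejected from row 1 is w(i).

Step i=10: Q has 10 at row 3, column 2; remove 9 from row 3 of P and reverse-bump: 9 enters row 2 and ejects 8; 8 enters row 1 and ejects 5. So w(10) = 5. P is now [[1, 3, 8, 10], [2, 6, 9], [4], [7]].
Step i=9: Q has 9 at row 4, column 1; remove 7 from row 4 of P and reverse-bump: 7 enters row 3 and ejects 4; 4 enters row 2 and ejects 2; 2 enters row 1 and ejects 1. So w(9) = 1. P is now [[2, 3, 8, 10], [4, 6, 9], [7]].
Step i=8: Q has 8 at row 2, column 3; remove 9 from row 2 of P and reverse-bump: 9 enters row 1 and ejects 8. So w(8) = 8. P is now [[2, 3, 9, 10], [4, 6], [7]].
Step i=7: Q has 7 at row 1, column 4; remove that cell from P, ejecting 10. So w(7) = 10. P is now [[2, 3, 9], [4, 6], [7]].
Step i=6: Q has 6 at row 1, column 3; remove that cell from P, ejecting 9. So w(6) = 9. P is now [[2, 3], [4, 6], [7]].
Step i=5: Q has 5 at row 3, column 1; remove 7 from row 3 of P and reverse-bump: 7 enters row 2 and ejects 6; 6 enters row 1 and ejects 3. So w(5) = 3. P is now [[2, 6], [4, 7]].
Step i=4: Q has 4 at row 2, column 2; remove 7 from row 2 of P and reverse-bump: 7 enters row 1 and ejects 6. So w(4) = 6. P is now [[2, 7], [4]].
Step i=3: Q has 3 at row 2, column 1; remove 4 from row 2 of P and reverse-bump: 4 enters row 1 and ejects 2. So w(3) = 2. P is now [[4, 7]].
Step i=2: Q has 2 at row 1, column 2; remove that cell from P, ejecting 7. So w(2) = 7. P is now [[4]].
Step i=1: Q has 1 at row 1, column 1; remove that cell from P, ejecting 4. So w(1) = 4. P is now [].

So w = 4 7 2 6 3 9 10 8 1 5.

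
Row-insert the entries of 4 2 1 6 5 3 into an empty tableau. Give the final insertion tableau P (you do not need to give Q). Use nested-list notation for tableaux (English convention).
After inserting 4: P = [[4]].
After inserting 2: P = [[2], [4]].
After inserting 1: P = [[1], [2], [4]].
After inserting 6: P = [[1, 6], [2], [4]].
After inserting 5: P = [[1, 5], [2, 6], [4]].
After inserting 3: P = [[1, 3], [2, 5], [4, 6]].

So P = [[1, 3], [2, 5], [4, 6]].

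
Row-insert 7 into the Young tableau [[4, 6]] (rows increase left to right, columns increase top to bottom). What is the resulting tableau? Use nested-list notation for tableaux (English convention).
7 is larger than every entry of row 1, so it is appended to row 1. The new tableau is [[4, 6, 7]].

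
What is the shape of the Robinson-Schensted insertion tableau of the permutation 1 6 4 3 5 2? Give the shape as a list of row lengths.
[3, 1, 1, 1]

Row-insert each entry into an empty tableau.

After inserting 1: P = [[1]].
After inserting 6: P = [[1, 6]].
After inserting 4: P = [[1, 4], [6]].
After inserting 3: P = [[1, 3], [4], [6]].
After inserting 5: P = [[1, 3, 5], [4], [6]].
After inserting 2: P = [[1, 2, 5], [3], [4], [6]].

The final insertion tableau P = [[1, 2, 5], [3], [4], [6]] has shape [3, 1, 1, 1].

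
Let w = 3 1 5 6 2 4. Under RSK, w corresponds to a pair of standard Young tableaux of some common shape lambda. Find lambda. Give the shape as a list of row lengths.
Row-insert each entry into an empty tableau.

After inserting 3: P = [[3]].
After inserting 1: P = [[1], [3]].
After inserting 5: P = [[1, 5], [3]].
After inserting 6: P = [[1, 5, 6], [3]].
After inserting 2: P = [[1, 2, 6], [3, 5]].
After inserting 4: P = [[1, 2, 4], [3, 5, 6]].

The final insertion tableau P = [[1, 2, 4], [3, 5, 6]] has shape [3, 3].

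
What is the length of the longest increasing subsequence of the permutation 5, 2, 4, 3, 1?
2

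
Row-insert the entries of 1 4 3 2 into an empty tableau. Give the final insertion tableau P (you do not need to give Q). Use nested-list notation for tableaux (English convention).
Insert 1: appended to row 1. P = [[1]].
Insert 4: appended to row 1. P = [[1, 4]].
Insert 3: 3 bumps 4 from row 1; 4 starts row 2. P = [[1, 3], [4]].
Insert 2: 2 bumps 3 from row 1; 3 bumps 4 from row 2; 4 starts row 3. P = [[1, 2], [3], [4]].

So P = [[1, 2], [3], [4]].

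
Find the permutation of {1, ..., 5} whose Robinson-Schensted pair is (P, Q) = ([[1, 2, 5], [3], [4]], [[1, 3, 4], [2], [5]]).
Reverse the RSK construction: for i from n down to 1, find the cell of Q containing i, remove the entry at that cell from P, and reverse-bump it up through P; the value ejected from row 1 is w(i).

Step i=5: Q has 5 at row 3, column 1; remove 4 from row 3 of P and reverse-bump: 4 enters row 2 and ejects 3; 3 enters row 1 and ejects 2. So w(5) = 2. P is now [[1, 3, 5], [4]].
Step i=4: Q has 4 at row 1, column 3; remove that cell from P, ejecting 5. So w(4) = 5. P is now [[1, 3], [4]].
Step i=3: Q has 3 at row 1, column 2; remove that cell from P, ejecting 3. So w(3) = 3. P is now [[1], [4]].
Step i=2: Q has 2 at row 2, column 1; remove 4 from row 2 of P and reverse-bump: 4 enters row 1 and ejects 1. So w(2) = 1. P is now [[4]].
Step i=1: Q has 1 at row 1, column 1; remove that cell from P, ejecting 4. So w(1) = 4. P is now [].

So w = 4 1 3 5 2.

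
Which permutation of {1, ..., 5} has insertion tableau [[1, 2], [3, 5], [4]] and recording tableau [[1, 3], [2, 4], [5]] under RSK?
4 1 5 3 2

Reverse the RSK construction: for i from n down to 1, find the cell of Q containing i, remove the entry at that cell from P, and reverse-bump it up through P; the value ejected from row 1 is w(i).

Step i=5: Q has 5 at row 3, column 1; remove 4 from row 3 of P and reverse-bump: 4 enters row 2 and ejects 3; 3 enters row 1 and ejects 2. So w(5) = 2. P is now [[1, 3], [4, 5]].
Step i=4: Q has 4 at row 2, column 2; remove 5 from row 2 of P and reverse-bump: 5 enters row 1 and ejects 3. So w(4) = 3. P is now [[1, 5], [4]].
Step i=3: Q has 3 at row 1, column 2; remove that cell from P, ejecting 5. So w(3) = 5. P is now [[1], [4]].
Step i=2: Q has 2 at row 2, column 1; remove 4 from row 2 of P and reverse-bump: 4 enters row 1 and ejects 1. So w(2) = 1. P is now [[4]].
Step i=1: Q has 1 at row 1, column 1; remove that cell from P, ejecting 4. So w(1) = 4. P is now [].

So w = 4 1 5 3 2.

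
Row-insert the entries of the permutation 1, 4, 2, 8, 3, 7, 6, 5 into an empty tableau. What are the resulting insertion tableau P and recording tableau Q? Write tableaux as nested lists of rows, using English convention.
Insert each entry of the permutation into P by Schensted row insertion, recording in Q the position of each new cell.

Insert 1: appended to row 1. P = [[1]], Q = [[1]].
Insert 4: appended to row 1. P = [[1, 4]], Q = [[1, 2]].
Insert 2: 2 bumps 4 from row 1; 4 starts row 2. P = [[1, 2], [4]], Q = [[1, 2], [3]].
Insert 8: appended to row 1. P = [[1, 2, 8], [4]], Q = [[1, 2, 4], [3]].
Insert 3: 3 bumps 8 from row 1; 8 appends to row 2. P = [[1, 2, 3], [4, 8]], Q = [[1, 2, 4], [3, 5]].
Insert 7: appended to row 1. P = [[1, 2, 3, 7], [4, 8]], Q = [[1, 2, 4, 6], [3, 5]].
Insert 6: 6 bumps 7 from row 1; 7 bumps 8 from row 2; 8 starts row 3. P = [[1, 2, 3, 6], [4, 7], [8]], Q = [[1, 2, 4, 6], [3, 5], [7]].
Insert 5: 5 bumps 6 from row 1; 6 bumps 7 from row 2; 7 bumps 8 from row 3; 8 starts row 4. P = [[1, 2, 3, 5], [4, 6], [7], [8]], Q = [[1, 2, 4, 6], [3, 5], [7], [8]].

So P = [[1, 2, 3, 5], [4, 6], [7], [8]], Q = [[1, 2, 4, 6], [3, 5], [7], [8]].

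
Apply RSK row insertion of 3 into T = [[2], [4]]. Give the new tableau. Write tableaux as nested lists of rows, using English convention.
[[2, 3], [4]]

3 is larger than every entry of row 1, so it is appended to row 1. The new tableau is [[2, 3], [4]].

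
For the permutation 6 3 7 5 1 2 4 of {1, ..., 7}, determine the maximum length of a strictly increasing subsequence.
3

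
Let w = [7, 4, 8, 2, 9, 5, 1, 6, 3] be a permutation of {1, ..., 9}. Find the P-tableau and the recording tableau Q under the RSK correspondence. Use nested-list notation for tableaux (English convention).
P = [[1, 3, 6], [2, 5, 9], [4, 8], [7]], Q = [[1, 3, 5], [2, 6, 8], [4, 9], [7]]

Insert each entry of the permutation into P by Schensted row insertion, recording in Q the position of each new cell.

After inserting 7: P = [[7]].
After inserting 4: P = [[4], [7]].
After inserting 8: P = [[4, 8], [7]].
After inserting 2: P = [[2, 8], [4], [7]].
After inserting 9: P = [[2, 8, 9], [4], [7]].
After inserting 5: P = [[2, 5, 9], [4, 8], [7]].
After inserting 1: P = [[1, 5, 9], [2, 8], [4], [7]].
After inserting 6: P = [[1, 5, 6], [2, 8, 9], [4], [7]].
After inserting 3: P = [[1, 3, 6], [2, 5, 9], [4, 8], [7]].

So P = [[1, 3, 6], [2, 5, 9], [4, 8], [7]], Q = [[1, 3, 5], [2, 6, 8], [4, 9], [7]].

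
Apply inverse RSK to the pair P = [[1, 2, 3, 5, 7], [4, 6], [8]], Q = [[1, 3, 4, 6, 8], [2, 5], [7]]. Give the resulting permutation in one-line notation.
Reverse the RSK construction: for i from n down to 1, find the cell of Q containing i, remove the entry at that cell from P, and reverse-bump it up through P; the value ejected from row 1 is w(i).

Step i=8: Q has 8 at row 1, column 5; remove that cell from P, ejecting 7. So w(8) = 7. P is now [[1, 2, 3, 5], [4, 6], [8]].
Step i=7: Q has 7 at row 3, column 1; remove 8 from row 3 of P and reverse-bump: 8 enters row 2 and ejects 6; 6 enters row 1 and ejects 5. So w(7) = 5. P is now [[1, 2, 3, 6], [4, 8]].
Step i=6: Q has 6 at row 1, column 4; remove that cell from P, ejecting 6. So w(6) = 6. P is now [[1, 2, 3], [4, 8]].
Step i=5: Q has 5 at row 2, column 2; remove 8 from row 2 of P and reverse-bump: 8 enters row 1 and ejects 3. So w(5) = 3. P is now [[1, 2, 8], [4]].
Step i=4: Q has 4 at row 1, column 3; remove that cell from P, ejecting 8. So w(4) = 8. P is now [[1, 2], [4]].
Step i=3: Q has 3 at row 1, column 2; remove that cell from P, ejecting 2. So w(3) = 2. P is now [[1], [4]].
Step i=2: Q has 2 at row 2, column 1; remove 4 from row 2 of P and reverse-bump: 4 enters row 1 and ejects 1. So w(2) = 1. P is now [[4]].
Step i=1: Q has 1 at row 1, column 1; remove that cell from P, ejecting 4. So w(1) = 4. P is now [].

So w = 4 1 2 8 3 6 5 7.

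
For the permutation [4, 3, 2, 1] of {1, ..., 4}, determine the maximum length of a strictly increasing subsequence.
1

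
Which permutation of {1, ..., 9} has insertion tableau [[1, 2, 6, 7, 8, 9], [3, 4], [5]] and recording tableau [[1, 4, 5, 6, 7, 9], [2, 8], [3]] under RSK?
5 3 1 4 6 7 8 2 9

Reverse the RSK construction: for i from n down to 1, find the cell of Q containing i, remove the entry at that cell from P, and reverse-bump it up through P; the value ejected from row 1 is w(i).

Step i=9: Q has 9 at row 1, column 6; remove that cell from P, ejecting 9. So w(9) = 9. P is now [[1, 2, 6, 7, 8], [3, 4], [5]].
Step i=8: Q has 8 at row 2, column 2; remove 4 from row 2 of P and reverse-bump: 4 enters row 1 and ejects 2. So w(8) = 2. P is now [[1, 4, 6, 7, 8], [3], [5]].
Step i=7: Q has 7 at row 1, column 5; remove that cell from P, ejecting 8. So w(7) = 8. P is now [[1, 4, 6, 7], [3], [5]].
Step i=6: Q has 6 at row 1, column 4; remove that cell from P, ejecting 7. So w(6) = 7. P is now [[1, 4, 6], [3], [5]].
Step i=5: Q has 5 at row 1, column 3; remove that cell from P, ejecting 6. So w(5) = 6. P is now [[1, 4], [3], [5]].
Step i=4: Q has 4 at row 1, column 2; remove that cell from P, ejecting 4. So w(4) = 4. P is now [[1], [3], [5]].
Step i=3: Q has 3 at row 3, column 1; remove 5 from row 3 of P and reverse-bump: 5 enters row 2 and ejects 3; 3 enters row 1 and ejects 1. So w(3) = 1. P is now [[3], [5]].
Step i=2: Q has 2 at row 2, column 1; remove 5 from row 2 of P and reverse-bump: 5 enters row 1 and ejects 3. So w(2) = 3. P is now [[5]].
Step i=1: Q has 1 at row 1, column 1; remove that cell from P, ejecting 5. So w(1) = 5. P is now [].

So w = 5 3 1 4 6 7 8 2 9.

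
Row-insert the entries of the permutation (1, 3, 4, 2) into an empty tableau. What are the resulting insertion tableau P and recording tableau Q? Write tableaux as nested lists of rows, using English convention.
Insert each entry of the permutation into P by Schensted row insertion, recording in Q the position of each new cell.

Insert 1: appended to row 1. P = [[1]], Q = [[1]].
Insert 3: appended to row 1. P = [[1, 3]], Q = [[1, 2]].
Insert 4: appended to row 1. P = [[1, 3, 4]], Q = [[1, 2, 3]].
Insert 2: 2 bumps 3 from row 1; 3 starts row 2. P = [[1, 2, 4], [3]], Q = [[1, 2, 3], [4]].

So P = [[1, 2, 4], [3]], Q = [[1, 2, 3], [4]].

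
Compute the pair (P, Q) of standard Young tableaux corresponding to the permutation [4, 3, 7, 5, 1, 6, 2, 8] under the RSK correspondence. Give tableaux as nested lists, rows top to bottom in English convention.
Insert each entry of the permutation into P by Schensted row insertion, recording in Q the position of each new cell.

Insert 4: appended to row 1. P = [[4]], Q = [[1]].
Insert 3: 3 bumps 4 from row 1; 4 starts row 2. P = [[3], [4]], Q = [[1], [2]].
Insert 7: appended to row 1. P = [[3, 7], [4]], Q = [[1, 3], [2]].
Insert 5: 5 bumps 7 from row 1; 7 appends to row 2. P = [[3, 5], [4, 7]], Q = [[1, 3], [2, 4]].
Insert 1: 1 bumps 3 from row 1; 3 bumps 4 from row 2; 4 starts row 3. P = [[1, 5], [3, 7], [4]], Q = [[1, 3], [2, 4], [5]].
Insert 6: appended to row 1. P = [[1, 5, 6], [3, 7], [4]], Q = [[1, 3, 6], [2, 4], [5]].
Insert 2: 2 bumps 5 from row 1; 5 bumps 7 from row 2; 7 appends to row 3. P = [[1, 2, 6], [3, 5], [4, 7]], Q = [[1, 3, 6], [2, 4], [5, 7]].
Insert 8: appended to row 1. P = [[1, 2, 6, 8], [3, 5], [4, 7]], Q = [[1, 3, 6, 8], [2, 4], [5, 7]].

So P = [[1, 2, 6, 8], [3, 5], [4, 7]], Q = [[1, 3, 6, 8], [2, 4], [5, 7]].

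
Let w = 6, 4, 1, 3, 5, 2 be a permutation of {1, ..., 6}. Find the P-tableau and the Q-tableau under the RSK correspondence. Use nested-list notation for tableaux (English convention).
Insert each entry of the permutation into P by Schensted row insertion, recording in Q the position of each new cell.

Insert 6: appended to row 1. P = [[6]].
Insert 4: 4 bumps 6 from row 1; 6 starts row 2. P = [[4], [6]].
Insert 1: 1 bumps 4 from row 1; 4 bumps 6 from row 2; 6 starts row 3. P = [[1], [4], [6]].
Insert 3: appended to row 1. P = [[1, 3], [4], [6]].
Insert 5: appended to row 1. P = [[1, 3, 5], [4], [6]].
Insert 2: 2 bumps 3 from row 1; 3 bumps 4 from row 2; 4 bumps 6 from row 3; 6 starts row 4. P = [[1, 2, 5], [3], [4], [6]].

So P = [[1, 2, 5], [3], [4], [6]], Q = [[1, 4, 5], [2], [3], [6]].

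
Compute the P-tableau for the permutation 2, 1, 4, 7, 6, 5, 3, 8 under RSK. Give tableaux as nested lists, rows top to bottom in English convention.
Insert 2: appended to row 1. P = [[2]].
Insert 1: 1 bumps 2 from row 1; 2 starts row 2. P = [[1], [2]].
Insert 4: appended to row 1. P = [[1, 4], [2]].
Insert 7: appended to row 1. P = [[1, 4, 7], [2]].
Insert 6: 6 bumps 7 from row 1; 7 appends to row 2. P = [[1, 4, 6], [2, 7]].
Insert 5: 5 bumps 6 from row 1; 6 bumps 7 from row 2; 7 starts row 3. P = [[1, 4, 5], [2, 6], [7]].
Insert 3: 3 bumps 4 from row 1; 4 bumps 6 from row 2; 6 bumps 7 from row 3; 7 starts row 4. P = [[1, 3, 5], [2, 4], [6], [7]].
Insert 8: appended to row 1. P = [[1, 3, 5, 8], [2, 4], [6], [7]].

So P = [[1, 3, 5, 8], [2, 4], [6], [7]].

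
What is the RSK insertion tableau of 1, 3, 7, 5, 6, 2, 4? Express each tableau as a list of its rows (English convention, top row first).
Insert 1: appended to row 1. P = [[1]].
Insert 3: appended to row 1. P = [[1, 3]].
Insert 7: appended to row 1. P = [[1, 3, 7]].
Insert 5: 5 bumps 7 from row 1; 7 starts row 2. P = [[1, 3, 5], [7]].
Insert 6: appended to row 1. P = [[1, 3, 5, 6], [7]].
Insert 2: 2 bumps 3 from row 1; 3 bumps 7 from row 2; 7 starts row 3. P = [[1, 2, 5, 6], [3], [7]].
Insert 4: 4 bumps 5 from row 1; 5 appends to row 2. P = [[1, 2, 4, 6], [3, 5], [7]].

So P = [[1, 2, 4, 6], [3, 5], [7]].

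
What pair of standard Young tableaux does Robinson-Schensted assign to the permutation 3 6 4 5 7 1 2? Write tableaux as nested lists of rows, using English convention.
Insert each entry of the permutation into P by Schensted row insertion, recording in Q the position of each new cell.

Insert 3: appended to row 1. P = [[3]].
Insert 6: appended to row 1. P = [[3, 6]].
Insert 4: 4 bumps 6 from row 1; 6 starts row 2. P = [[3, 4], [6]].
Insert 5: appended to row 1. P = [[3, 4, 5], [6]].
Insert 7: appended to row 1. P = [[3, 4, 5, 7], [6]].
Insert 1: 1 bumps 3 from row 1; 3 bumps 6 from row 2; 6 starts row 3. P = [[1, 4, 5, 7], [3], [6]].
Insert 2: 2 bumps 4 from row 1; 4 appends to row 2. P = [[1, 2, 5, 7], [3, 4], [6]].

So P = [[1, 2, 5, 7], [3, 4], [6]], Q = [[1, 2, 4, 5], [3, 7], [6]].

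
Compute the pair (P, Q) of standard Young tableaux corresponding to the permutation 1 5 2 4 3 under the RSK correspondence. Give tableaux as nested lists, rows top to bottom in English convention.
Insert each entry of the permutation into P by Schensted row insertion, recording in Q the position of each new cell.

Insert 1: appended to row 1. P = [[1]], Q = [[1]].
Insert 5: appended to row 1. P = [[1, 5]], Q = [[1, 2]].
Insert 2: 2 bumps 5 from row 1; 5 starts row 2. P = [[1, 2], [5]], Q = [[1, 2], [3]].
Insert 4: appended to row 1. P = [[1, 2, 4], [5]], Q = [[1, 2, 4], [3]].
Insert 3: 3 bumps 4 from row 1; 4 bumps 5 from row 2; 5 starts row 3. P = [[1, 2, 3], [4], [5]], Q = [[1, 2, 4], [3], [5]].

So P = [[1, 2, 3], [4], [5]], Q = [[1, 2, 4], [3], [5]].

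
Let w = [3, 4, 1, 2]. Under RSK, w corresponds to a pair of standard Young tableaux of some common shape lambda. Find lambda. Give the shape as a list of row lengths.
Row-insert each entry into an empty tableau.

After inserting 3: P = [[3]].
After inserting 4: P = [[3, 4]].
After inserting 1: P = [[1, 4], [3]].
After inserting 2: P = [[1, 2], [3, 4]].

The final insertion tableau P = [[1, 2], [3, 4]] has shape [2, 2].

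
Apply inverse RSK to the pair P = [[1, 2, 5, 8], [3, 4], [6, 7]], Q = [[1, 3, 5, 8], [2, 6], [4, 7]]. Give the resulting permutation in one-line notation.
Reverse the RSK construction: for i from n down to 1, find the cell of Q containing i, remove the entry at that cell from P, and reverse-bump it up through P; the value ejected from row 1 is w(i).

Step i=8: Q has 8 at row 1, column 4; remove that cell from P, ejecting 8. So w(8) = 8. P is now [[1, 2, 5], [3, 4], [6, 7]].
Step i=7: Q has 7 at row 3, column 2; remove 7 from row 3 of P and reverse-bump: 7 enters row 2 and ejects 4; 4 enters row 1 and ejects 2. So w(7) = 2. P is now [[1, 4, 5], [3, 7], [6]].
Step i=6: Q has 6 at row 2, column 2; remove 7 from row 2 of P and reverse-bump: 7 enters row 1 and ejects 5. So w(6) = 5. P is now [[1, 4, 7], [3], [6]].
Step i=5: Q has 5 at row 1, column 3; remove that cell from P, ejecting 7. So w(5) = 7. P is now [[1, 4], [3], [6]].
Step i=4: Q has 4 at row 3, column 1; remove 6 from row 3 of P and reverse-bump: 6 enters row 2 and ejects 3; 3 enters row 1 and ejects 1. So w(4) = 1. P is now [[3, 4], [6]].
Step i=3: Q has 3 at row 1, column 2; remove that cell from P, ejecting 4. So w(3) = 4. P is now [[3], [6]].
Step i=2: Q has 2 at row 2, column 1; remove 6 from row 2 of P and reverse-bump: 6 enters row 1 and ejects 3. So w(2) = 3. P is now [[6]].
Step i=1: Q has 1 at row 1, column 1; remove that cell from P, ejecting 6. So w(1) = 6. P is now [].

So w = 6 3 4 1 7 5 2 8.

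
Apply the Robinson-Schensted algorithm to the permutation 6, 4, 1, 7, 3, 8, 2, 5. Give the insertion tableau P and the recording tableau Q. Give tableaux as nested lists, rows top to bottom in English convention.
Insert each entry of the permutation into P by Schensted row insertion, recording in Q the position of each new cell.

Insert 6: appended to row 1. P = [[6]].
Insert 4: 4 bumps 6 from row 1; 6 starts row 2. P = [[4], [6]].
Insert 1: 1 bumps 4 from row 1; 4 bumps 6 from row 2; 6 starts row 3. P = [[1], [4], [6]].
Insert 7: appended to row 1. P = [[1, 7], [4], [6]].
Insert 3: 3 bumps 7 from row 1; 7 appends to row 2. P = [[1, 3], [4, 7], [6]].
Insert 8: appended to row 1. P = [[1, 3, 8], [4, 7], [6]].
Insert 2: 2 bumps 3 from row 1; 3 bumps 4 from row 2; 4 bumps 6 from row 3; 6 starts row 4. P = [[1, 2, 8], [3, 7], [4], [6]].
Insert 5: 5 bumps 8 from row 1; 8 appends to row 2. P = [[1, 2, 5], [3, 7, 8], [4], [6]].

So P = [[1, 2, 5], [3, 7, 8], [4], [6]], Q = [[1, 4, 6], [2, 5, 8], [3], [7]].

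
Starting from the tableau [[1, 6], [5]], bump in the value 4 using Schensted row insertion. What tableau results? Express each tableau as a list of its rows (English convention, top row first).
[[1, 4], [5, 6]]

In row 1, 4 replaces 6 (the leftmost entry greater than 4); 6 is bumped to row 2. 6 is appended to row 2. The new tableau is [[1, 4], [5, 6]].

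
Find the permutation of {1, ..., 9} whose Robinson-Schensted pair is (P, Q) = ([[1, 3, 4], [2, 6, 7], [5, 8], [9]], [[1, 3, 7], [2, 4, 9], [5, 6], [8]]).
Reverse the RSK construction: for i from n down to 1, find the cell of Q containing i, remove the entry at that cell from P, and reverse-bump it up through P; the value ejected from row 1 is w(i).

Step i=9: Q has 9 at row 2, column 3; remove 7 from row 2 of P and reverse-bump: 7 enters row 1 and ejects 4. So w(9) = 4. P is now [[1, 3, 7], [2, 6], [5, 8], [9]].
Step i=8: Q has 8 at row 4, column 1; remove 9 from row 4 of P and reverse-bump: 9 enters row 3 and ejects 8; 8 enters row 2 and ejects 6; 6 enters row 1 and ejects 3. So w(8) = 3. P is now [[1, 6, 7], [2, 8], [5, 9]].
Step i=7: Q has 7 at row 1, column 3; remove that cell from P, ejecting 7. So w(7) = 7. P is now [[1, 6], [2, 8], [5, 9]].
Step i=6: Q has 6 at row 3, column 2; remove 9 from row 3 of P and reverse-bump: 9 enters row 2 and ejects 8; 8 enters row 1 and ejects 6. So w(6) = 6. P is now [[1, 8], [2, 9], [5]].
Step i=5: Q has 5 at row 3, column 1; remove 5 from row 3 of P and reverse-bump: 5 enters row 2 and ejects 2; 2 enters row 1 and ejects 1. So w(5) = 1. P is now [[2, 8], [5, 9]].
Step i=4: Q has 4 at row 2, column 2; remove 9 from row 2 of P and reverse-bump: 9 enters row 1 and ejects 8. So w(4) = 8. P is now [[2, 9], [5]].
Step i=3: Q has 3 at row 1, column 2; remove that cell from P, ejecting 9. So w(3) = 9. P is now [[2], [5]].
Step i=2: Q has 2 at row 2, column 1; remove 5 from row 2 of P and reverse-bump: 5 enters row 1 and ejects 2. So w(2) = 2. P is now [[5]].
Step i=1: Q has 1 at row 1, column 1; remove that cell from P, ejecting 5. So w(1) = 5. P is now [].

So w = 5 2 9 8 1 6 7 3 4.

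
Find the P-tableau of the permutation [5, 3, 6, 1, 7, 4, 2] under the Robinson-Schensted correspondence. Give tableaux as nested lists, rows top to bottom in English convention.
P = [[1, 2, 7], [3, 4], [5, 6]]

Insert 5: appended to row 1. P = [[5]].
Insert 3: 3 bumps 5 from row 1; 5 starts row 2. P = [[3], [5]].
Insert 6: appended to row 1. P = [[3, 6], [5]].
Insert 1: 1 bumps 3 from row 1; 3 bumps 5 from row 2; 5 starts row 3. P = [[1, 6], [3], [5]].
Insert 7: appended to row 1. P = [[1, 6, 7], [3], [5]].
Insert 4: 4 bumps 6 from row 1; 6 appends to row 2. P = [[1, 4, 7], [3, 6], [5]].
Insert 2: 2 bumps 4 from row 1; 4 bumps 6 from row 2; 6 appends to row 3. P = [[1, 2, 7], [3, 4], [5, 6]].

So P = [[1, 2, 7], [3, 4], [5, 6]].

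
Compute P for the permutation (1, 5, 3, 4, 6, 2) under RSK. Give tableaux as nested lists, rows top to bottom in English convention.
P = [[1, 2, 4, 6], [3], [5]]

After inserting 1: P = [[1]].
After inserting 5: P = [[1, 5]].
After inserting 3: P = [[1, 3], [5]].
After inserting 4: P = [[1, 3, 4], [5]].
After inserting 6: P = [[1, 3, 4, 6], [5]].
After inserting 2: P = [[1, 2, 4, 6], [3], [5]].

So P = [[1, 2, 4, 6], [3], [5]].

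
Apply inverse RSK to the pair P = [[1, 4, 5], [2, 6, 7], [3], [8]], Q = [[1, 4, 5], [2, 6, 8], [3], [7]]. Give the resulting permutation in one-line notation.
Reverse RSK: for i = n, n-1, ..., 1, locate i in Q, remove the corresponding corner cell from P, and reverse-bump its entry up through P; the value ejected from row 1 is w(i).

So w = 8 3 2 6 7 4 1 5.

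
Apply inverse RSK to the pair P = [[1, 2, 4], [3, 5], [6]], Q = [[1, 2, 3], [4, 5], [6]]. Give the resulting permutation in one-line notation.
1 3 6 2 5 4

Reverse the RSK construction: for i from n down to 1, find the cell of Q containing i, remove the entry at that cell from P, and reverse-bump it up through P; the value ejected from row 1 is w(i).

Step i=6: Q has 6 at row 3, column 1; remove 6 from row 3 of P and reverse-bump: 6 enters row 2 and ejects 5; 5 enters row 1 and ejects 4. So w(6) = 4. P is now [[1, 2, 5], [3, 6]].
Step i=5: Q has 5 at row 2, column 2; remove 6 from row 2 of P and reverse-bump: 6 enters row 1 and ejects 5. So w(5) = 5. P is now [[1, 2, 6], [3]].
Step i=4: Q has 4 at row 2, column 1; remove 3 from row 2 of P and reverse-bump: 3 enters row 1 and ejects 2. So w(4) = 2. P is now [[1, 3, 6]].
Step i=3: Q has 3 at row 1, column 3; remove that cell from P, ejecting 6. So w(3) = 6. P is now [[1, 3]].
Step i=2: Q has 2 at row 1, column 2; remove that cell from P, ejecting 3. So w(2) = 3. P is now [[1]].
Step i=1: Q has 1 at row 1, column 1; remove that cell from P, ejecting 1. So w(1) = 1. P is now [].

So w = 1 3 6 2 5 4.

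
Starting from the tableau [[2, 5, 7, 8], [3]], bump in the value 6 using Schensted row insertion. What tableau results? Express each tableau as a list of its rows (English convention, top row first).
In row 1, 6 replaces 7 (the leftmost entry greater than 6); 7 is bumped to row 2. 7 is appended to row 2. The new tableau is [[2, 5, 6, 8], [3, 7]].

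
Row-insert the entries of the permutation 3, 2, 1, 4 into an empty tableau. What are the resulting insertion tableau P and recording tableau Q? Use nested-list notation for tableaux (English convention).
Insert each entry of the permutation into P by Schensted row insertion, recording in Q the position of each new cell.

Insert 3: appended to row 1. P = [[3]].
Insert 2: 2 bumps 3 from row 1; 3 starts row 2. P = [[2], [3]].
Insert 1: 1 bumps 2 from row 1; 2 bumps 3 from row 2; 3 starts row 3. P = [[1], [2], [3]].
Insert 4: appended to row 1. P = [[1, 4], [2], [3]].

So P = [[1, 4], [2], [3]], Q = [[1, 4], [2], [3]].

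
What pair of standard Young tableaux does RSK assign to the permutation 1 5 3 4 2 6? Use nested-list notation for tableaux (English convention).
P = [[1, 2, 4, 6], [3], [5]], Q = [[1, 2, 4, 6], [3], [5]]

Insert each entry of the permutation into P by Schensted row insertion, recording in Q the position of each new cell.

After inserting 1: P = [[1]].
After inserting 5: P = [[1, 5]].
After inserting 3: P = [[1, 3], [5]].
After inserting 4: P = [[1, 3, 4], [5]].
After inserting 2: P = [[1, 2, 4], [3], [5]].
After inserting 6: P = [[1, 2, 4, 6], [3], [5]].

So P = [[1, 2, 4, 6], [3], [5]], Q = [[1, 2, 4, 6], [3], [5]].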